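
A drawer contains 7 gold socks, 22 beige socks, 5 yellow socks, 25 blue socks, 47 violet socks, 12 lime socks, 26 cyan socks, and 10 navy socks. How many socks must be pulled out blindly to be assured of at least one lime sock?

The worst case draws every non-lime sock first: 7 + 22 + 5 + 25 + 47 + 26 + 10 = 142.
The next draw is then forced to be lime, giving 142 + 1 = 143.

143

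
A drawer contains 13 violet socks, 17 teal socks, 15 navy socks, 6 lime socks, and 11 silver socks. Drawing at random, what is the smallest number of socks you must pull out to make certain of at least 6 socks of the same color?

The worst case takes 5 socks of each color without reaching 6 of any: 5 × 5 = 25.
The next sock must bring some color to 6, so 25 + 1 = 26.

26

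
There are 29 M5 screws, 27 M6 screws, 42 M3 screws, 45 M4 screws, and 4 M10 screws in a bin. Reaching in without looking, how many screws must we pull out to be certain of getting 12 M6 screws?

The worst case draws every non-M6 screw first: 29 + 42 + 45 + 4 = 120.
The next 12 draws are then forced to be M6, giving 120 + 12 = 132.

132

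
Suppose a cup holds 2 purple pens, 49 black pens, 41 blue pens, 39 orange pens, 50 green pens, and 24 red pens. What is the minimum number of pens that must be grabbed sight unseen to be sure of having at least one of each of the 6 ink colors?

204

The hardest ink color to obtain is purple: we could draw every other pen first — 205 − 2 = 203 pens — without a single purple one.
The next draw must be purple, so 203 + 1 = 204.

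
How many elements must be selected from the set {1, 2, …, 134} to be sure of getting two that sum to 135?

Partition {1, …, 134} into 67 pairs: {1,134}, {2,133}, …, {67,68}.
Choosing 67 integers — say the integers 1 through 67 — takes one from each pair and avoids the property.
Choosing 68 forces two into the same pair by pigeonhole, and those sum to 135. So 68.

68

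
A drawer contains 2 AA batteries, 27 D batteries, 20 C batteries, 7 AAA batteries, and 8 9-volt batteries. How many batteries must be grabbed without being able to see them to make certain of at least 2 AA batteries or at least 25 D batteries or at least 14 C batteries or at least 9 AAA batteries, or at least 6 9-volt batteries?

51

The worst case stops just short of every target: 1 AA, 24 D, 13 C, all 7 AAA, 5 9-volt — 1 + 24 + 13 + 7 + 5 = 50 batteries.
One more battery must push some type to its target, so 50 + 1 = 51.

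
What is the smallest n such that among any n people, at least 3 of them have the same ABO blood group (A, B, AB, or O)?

There are 4 ABO blood groups acting as pigeonholes.
With 4 × 2 = 8 people we could place exactly 2 in each, with no class reaching 3.
One more forces some class to hold 3, so 8 + 1 = 9.

9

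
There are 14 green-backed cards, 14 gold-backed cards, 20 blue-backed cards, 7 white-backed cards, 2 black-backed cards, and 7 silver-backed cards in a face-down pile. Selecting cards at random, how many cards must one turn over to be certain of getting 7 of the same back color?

33

Treat the 6 back colors as pigeonholes.
In the worst case we take at most 6 of each back color, but all 2 black-backed (fewer than 6), giving 6 + 6 + 6 + 6 + 2 + 6 = 32.
One more card then forces some back color to 7, so 32 + 1 = 33.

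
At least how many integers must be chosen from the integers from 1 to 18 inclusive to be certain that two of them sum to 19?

Partition {1, …, 18} into 9 pairs: {1,18}, {2,17}, …, {9,10}.
Choosing 9 integers — say the integers 1 through 9 — takes one from each pair and avoids the property.
Choosing 10 forces two into the same pair by pigeonhole, and those sum to 19. So 10.

10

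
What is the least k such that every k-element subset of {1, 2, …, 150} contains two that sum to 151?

Partition {1, …, 150} into 75 pairs: {1,150}, {2,149}, …, {75,76}.
Choosing 75 integers — say the integers 1 through 75 — takes one from each pair and avoids the property.
Choosing 76 forces two into the same pair by pigeonhole, and those sum to 151. So 76.

76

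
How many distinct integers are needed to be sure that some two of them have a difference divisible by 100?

Use the pigeonhole principle on residue classes: two integers differ by a multiple of 100 exactly when they share a remainder mod 100.
There are 100 residue classes mod 100, so 100 integers can all lie in distinct classes.
One more integer must repeat a residue, giving a difference divisible by 100. So n = 100 + 1 = 101.

101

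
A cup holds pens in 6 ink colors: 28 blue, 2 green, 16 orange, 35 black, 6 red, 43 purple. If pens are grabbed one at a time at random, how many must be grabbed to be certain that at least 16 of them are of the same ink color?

69

Treat the 6 ink colors as pigeonholes.
In the worst case we take at most 15 of each ink color, but all 2 green and all 6 red (fewer than 15), giving 15 + 2 + 15 + 15 + 6 + 15 = 68.
One more pen then forces some ink color to 16, so 68 + 1 = 69.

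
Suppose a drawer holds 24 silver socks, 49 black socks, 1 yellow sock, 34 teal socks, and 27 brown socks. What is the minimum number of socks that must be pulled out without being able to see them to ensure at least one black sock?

To avoid black socks as long as possible, exhaust the other 4 colors first.
The worst case draws every non-black sock first: 24 + 1 + 34 + 27 = 86.
The next draw is then forced to be black, giving 86 + 1 = 87.

87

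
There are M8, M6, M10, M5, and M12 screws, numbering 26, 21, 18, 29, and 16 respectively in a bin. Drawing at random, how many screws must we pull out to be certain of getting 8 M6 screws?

The worst case draws every non-M6 screw first: 26 + 18 + 29 + 16 = 89.
The next 8 draws are then forced to be M6, giving 89 + 8 = 97.

97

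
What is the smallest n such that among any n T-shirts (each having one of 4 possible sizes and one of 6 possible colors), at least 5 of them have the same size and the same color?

There are 4 × 6 = 24 (size, color) combinations acting as pigeonholes.
With 24 × 4 = 96 T-shirts we could place exactly 4 in each, with no (size, color) pair reaching 5.
One more forces some (size, color) pair to hold 5, so 96 + 1 = 97.

97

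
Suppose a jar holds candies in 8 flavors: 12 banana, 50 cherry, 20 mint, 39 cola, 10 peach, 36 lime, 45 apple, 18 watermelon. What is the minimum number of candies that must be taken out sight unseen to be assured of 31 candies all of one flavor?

181

In the worst case we take at most 30 of each flavor, but all 12 banana, all 20 mint, all 10 peach, and all 18 watermelon (fewer than 30), giving 12 + 30 + 20 + 30 + 10 + 30 + 30 + 18 = 180.
One more candy then forces some flavor to 31, so 180 + 1 = 181.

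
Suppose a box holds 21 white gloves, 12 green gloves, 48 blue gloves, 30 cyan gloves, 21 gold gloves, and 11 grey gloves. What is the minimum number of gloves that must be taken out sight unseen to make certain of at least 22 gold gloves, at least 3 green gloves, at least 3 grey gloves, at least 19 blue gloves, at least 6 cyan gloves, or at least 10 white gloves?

The worst case stops just short of every target: 9 white, 2 green, 18 blue, 5 cyan, 21 gold, 2 grey — 9 + 2 + 18 + 5 + 21 + 2 = 57 gloves.
One more glove must push some color to its target, so 57 + 1 = 58.

58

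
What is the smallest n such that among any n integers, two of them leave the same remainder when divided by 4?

5

There are 4 residue classes modulo 4 acting as pigeonholes.
With 4 integers we could place one in each, avoiding any repeat.
One more forces some class to hold 2, so 4 + 1 = 5.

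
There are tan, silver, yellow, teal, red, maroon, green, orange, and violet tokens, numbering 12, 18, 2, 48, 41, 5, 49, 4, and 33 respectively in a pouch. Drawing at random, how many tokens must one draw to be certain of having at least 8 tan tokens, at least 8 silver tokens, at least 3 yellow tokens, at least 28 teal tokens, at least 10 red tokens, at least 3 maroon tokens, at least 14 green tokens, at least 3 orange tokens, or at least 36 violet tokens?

103

The worst case stops just short of every target: 7 tan, 7 silver, 2 yellow, 27 teal, 9 red, 2 maroon, 13 green, 2 orange, all 33 violet — 7 + 7 + 2 + 27 + 9 + 2 + 13 + 2 + 33 = 102 tokens.
One more token must push some color to its target, so 102 + 1 = 103.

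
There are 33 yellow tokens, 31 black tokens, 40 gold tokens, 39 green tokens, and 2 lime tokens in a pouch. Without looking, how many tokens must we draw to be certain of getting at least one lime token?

The worst case draws every non-lime token first: 33 + 31 + 40 + 39 = 143.
The next draw is then forced to be lime, giving 143 + 1 = 144.

144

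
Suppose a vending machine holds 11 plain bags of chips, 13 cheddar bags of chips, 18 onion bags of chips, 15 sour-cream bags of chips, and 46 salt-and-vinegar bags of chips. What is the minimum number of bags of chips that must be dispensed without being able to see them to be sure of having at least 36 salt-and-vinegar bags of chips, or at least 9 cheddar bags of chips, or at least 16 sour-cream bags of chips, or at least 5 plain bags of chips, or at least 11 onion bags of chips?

Each of the 5 flavors has its own threshold; avoid all of them simultaneously.
The worst case stops just short of every target: 4 plain, 8 cheddar, 10 onion, 15 sour-cream, 35 salt-and-vinegar — 4 + 8 + 10 + 15 + 35 = 72 bags of chips.
One more bag of chips must push some flavor to its target, so 72 + 1 = 73.

73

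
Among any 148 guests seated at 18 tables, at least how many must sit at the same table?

9

If each of the 18 tables held at most 8, the total would be at most 18 × 8 = 144 < 148, a contradiction.
So at least one holds ⌈148/18⌉ = 9.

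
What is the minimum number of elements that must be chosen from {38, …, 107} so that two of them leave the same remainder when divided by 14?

15

Use the pigeonhole principle on residue classes: group the integers by remainder mod 14; there are 14 residue classes, each nonempty in this range.
Choosing one from each class (14 integers) avoids any shared remainder.
One more choice must repeat a class, so two differ by a multiple of 14. Hence 14 + 1 = 15.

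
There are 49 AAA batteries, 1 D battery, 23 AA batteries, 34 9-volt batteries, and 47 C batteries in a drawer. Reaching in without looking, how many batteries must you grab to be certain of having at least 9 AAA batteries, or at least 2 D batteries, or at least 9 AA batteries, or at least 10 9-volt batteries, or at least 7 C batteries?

Each of the 5 types has its own threshold; avoid all of them simultaneously.
The worst case stops just short of every target: 8 AAA, 1 D, 8 AA, 9 9-volt, 6 C — 8 + 1 + 8 + 9 + 6 = 32 batteries.
One more battery must push some type to its target, so 32 + 1 = 33.

33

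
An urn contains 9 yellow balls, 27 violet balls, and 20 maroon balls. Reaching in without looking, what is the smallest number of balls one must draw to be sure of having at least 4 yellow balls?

51

The worst case draws every non-yellow ball first: 27 + 20 = 47.
The next 4 draws are then forced to be yellow, giving 47 + 4 = 51.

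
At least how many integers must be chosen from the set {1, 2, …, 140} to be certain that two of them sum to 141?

71

Partition {1, …, 140} into 70 pairs: {1,140}, {2,139}, …, {70,71}.
Choosing 70 integers — say the integers 1 through 70 — takes one from each pair and avoids the property.
Choosing 71 forces two into the same pair by pigeonhole, and those sum to 141. So 71.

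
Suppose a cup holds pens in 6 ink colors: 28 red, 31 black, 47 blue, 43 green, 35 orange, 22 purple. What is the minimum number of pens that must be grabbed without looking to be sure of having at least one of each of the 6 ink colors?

185

The hardest ink color to obtain is purple: we could draw every other pen first — 206 − 22 = 184 pens — without a single purple one.
The next draw must be purple, so 184 + 1 = 185.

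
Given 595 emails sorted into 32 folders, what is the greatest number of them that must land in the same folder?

19

The 595 emails fall into 32 folders.
If each of the 32 folders held at most 18, the total would be at most 32 × 18 = 576 < 595, a contradiction.
So at least one holds ⌈595/32⌉ = 19.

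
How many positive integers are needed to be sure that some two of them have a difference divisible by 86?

Use the pigeonhole principle on residue classes: two integers differ by a multiple of 86 exactly when they share a remainder mod 86.
There are 86 residue classes mod 86, so 86 integers can all lie in distinct classes.
One more integer must repeat a residue, giving a difference divisible by 86. So n = 86 + 1 = 87.

87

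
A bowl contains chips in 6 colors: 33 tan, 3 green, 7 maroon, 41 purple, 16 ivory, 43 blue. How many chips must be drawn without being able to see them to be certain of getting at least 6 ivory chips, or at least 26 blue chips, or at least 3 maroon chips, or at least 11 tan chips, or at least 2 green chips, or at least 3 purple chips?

Each of the 6 colors has its own threshold; avoid all of them simultaneously.
The worst case stops just short of every target: 10 tan, 1 green, 2 maroon, 2 purple, 5 ivory, 25 blue — 10 + 1 + 2 + 2 + 5 + 25 = 45 chips.
One more chip must push some color to its target, so 45 + 1 = 46.

46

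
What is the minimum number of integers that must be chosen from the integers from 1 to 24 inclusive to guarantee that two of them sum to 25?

13

Partition {1, …, 24} into 12 pairs: {1,24}, {2,23}, …, {12,13}.
Choosing 12 integers — say the integers 1 through 12 — takes one from each pair and avoids the property.
Choosing 13 forces two into the same pair by pigeonhole, and those sum to 25. So 13.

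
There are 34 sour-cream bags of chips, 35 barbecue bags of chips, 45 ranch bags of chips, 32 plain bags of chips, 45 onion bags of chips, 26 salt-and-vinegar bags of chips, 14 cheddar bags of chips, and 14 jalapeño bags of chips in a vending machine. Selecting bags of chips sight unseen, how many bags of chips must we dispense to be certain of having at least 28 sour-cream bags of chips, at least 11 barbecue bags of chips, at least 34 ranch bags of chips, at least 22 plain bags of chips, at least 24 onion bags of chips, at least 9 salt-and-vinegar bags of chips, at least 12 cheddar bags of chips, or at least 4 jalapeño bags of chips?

The worst case stops just short of every target: 27 sour-cream, 10 barbecue, 33 ranch, 21 plain, 23 onion, 8 salt-and-vinegar, 11 cheddar, 3 jalapeño — 27 + 10 + 33 + 21 + 23 + 8 + 11 + 3 = 136 bags of chips.
One more bag of chips must push some flavor to its target, so 136 + 1 = 137.

137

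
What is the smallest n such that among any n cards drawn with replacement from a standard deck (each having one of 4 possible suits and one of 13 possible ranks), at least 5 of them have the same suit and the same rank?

209

There are 4 × 13 = 52 (suit, rank) combinations acting as pigeonholes.
With 52 × 4 = 208 cards drawn with replacement from a standard deck we could place exactly 4 in each, with no (suit, rank) pair reaching 5.
One more forces some (suit, rank) pair to hold 5, so 208 + 1 = 209.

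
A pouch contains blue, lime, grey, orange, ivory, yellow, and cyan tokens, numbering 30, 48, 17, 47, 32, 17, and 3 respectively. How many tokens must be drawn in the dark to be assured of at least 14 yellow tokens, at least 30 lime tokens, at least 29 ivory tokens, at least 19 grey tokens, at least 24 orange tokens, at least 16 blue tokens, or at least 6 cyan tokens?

The worst case stops just short of every target: 15 blue, 29 lime, all 17 grey, 23 orange, 28 ivory, 13 yellow, all 3 cyan — 15 + 29 + 17 + 23 + 28 + 13 + 3 = 128 tokens.
One more token must push some color to its target, so 128 + 1 = 129.

129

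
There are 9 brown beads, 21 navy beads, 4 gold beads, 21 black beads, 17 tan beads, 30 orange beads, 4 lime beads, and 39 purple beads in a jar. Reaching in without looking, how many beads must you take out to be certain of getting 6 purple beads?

The worst case draws every non-purple bead first: 9 + 21 + 4 + 21 + 17 + 30 + 4 = 106.
The next 6 draws are then forced to be purple, giving 106 + 6 = 112.

112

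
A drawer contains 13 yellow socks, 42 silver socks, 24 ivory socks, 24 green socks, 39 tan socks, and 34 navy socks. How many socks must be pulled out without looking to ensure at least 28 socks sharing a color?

143

In the worst case we take at most 27 of each color, but all 13 yellow, all 24 ivory, and all 24 green (fewer than 27), giving 13 + 27 + 24 + 24 + 27 + 27 = 142.
One more sock then forces some color to 28, so 142 + 1 = 143.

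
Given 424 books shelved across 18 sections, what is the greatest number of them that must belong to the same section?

24

The 424 books fall into 18 sections.
If each of the 18 sections held at most 23, the total would be at most 18 × 23 = 414 < 424, a contradiction.
So at least one holds ⌈424/18⌉ = 24.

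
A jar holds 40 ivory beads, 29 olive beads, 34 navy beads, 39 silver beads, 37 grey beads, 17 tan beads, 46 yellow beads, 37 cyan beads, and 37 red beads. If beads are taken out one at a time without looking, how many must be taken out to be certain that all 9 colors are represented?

300

The hardest color to obtain is tan: we could draw every other bead first — 316 − 17 = 299 beads — without a single tan one.
The next draw must be tan, so 299 + 1 = 300.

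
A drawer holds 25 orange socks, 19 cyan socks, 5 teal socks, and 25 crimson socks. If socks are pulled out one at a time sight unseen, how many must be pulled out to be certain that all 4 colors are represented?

70

The hardest color to obtain is teal: we could draw every other sock first — 74 − 5 = 69 socks — without a single teal one.
The next draw must be teal, so 69 + 1 = 70.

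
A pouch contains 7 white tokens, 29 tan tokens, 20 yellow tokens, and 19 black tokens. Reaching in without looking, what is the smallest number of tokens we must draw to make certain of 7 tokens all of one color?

25

Treat the 4 colors as pigeonholes.
The worst case takes 6 tokens of each color without reaching 7 of any: 4 × 6 = 24.
The next token must bring some color to 7, so 24 + 1 = 25.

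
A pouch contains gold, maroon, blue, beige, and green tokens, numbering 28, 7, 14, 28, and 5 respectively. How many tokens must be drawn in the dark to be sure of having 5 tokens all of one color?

21

The worst case takes 4 tokens of each color without reaching 5 of any: 5 × 4 = 20.
The next token must bring some color to 5, so 20 + 1 = 21.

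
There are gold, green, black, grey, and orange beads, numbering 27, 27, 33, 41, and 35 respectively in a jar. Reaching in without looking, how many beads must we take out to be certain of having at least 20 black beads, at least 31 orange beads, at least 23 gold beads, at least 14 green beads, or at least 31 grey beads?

The worst case stops just short of every target: 22 gold, 13 green, 19 black, 30 grey, 30 orange — 22 + 13 + 19 + 30 + 30 = 114 beads.
One more bead must push some color to its target, so 114 + 1 = 115.

115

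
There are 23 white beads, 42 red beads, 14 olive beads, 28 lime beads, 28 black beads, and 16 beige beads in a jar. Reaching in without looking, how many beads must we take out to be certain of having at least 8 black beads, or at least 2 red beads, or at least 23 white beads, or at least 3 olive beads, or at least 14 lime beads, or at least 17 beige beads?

The worst case stops just short of every target: 22 white, 1 red, 2 olive, 13 lime, 7 black, 16 beige — 22 + 1 + 2 + 13 + 7 + 16 = 61 beads.
One more bead must push some color to its target, so 61 + 1 = 62.

62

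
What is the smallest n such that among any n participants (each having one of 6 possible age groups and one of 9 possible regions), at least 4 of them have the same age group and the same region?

There are 6 × 9 = 54 (age group, region) combinations acting as pigeonholes.
With 54 × 3 = 162 participants we could place exactly 3 in each, with no (age group, region) pair reaching 4.
One more forces some (age group, region) pair to hold 4, so 162 + 1 = 163.

163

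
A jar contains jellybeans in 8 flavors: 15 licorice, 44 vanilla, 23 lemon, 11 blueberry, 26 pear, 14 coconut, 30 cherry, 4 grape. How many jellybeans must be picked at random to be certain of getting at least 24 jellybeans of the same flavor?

In the worst case we take at most 23 of each flavor, but all 15 licorice, all 11 blueberry, all 14 coconut, and all 4 grape (fewer than 23), giving 15 + 23 + 23 + 11 + 23 + 14 + 23 + 4 = 136.
One more jellybean then forces some flavor to 24, so 136 + 1 = 137.

137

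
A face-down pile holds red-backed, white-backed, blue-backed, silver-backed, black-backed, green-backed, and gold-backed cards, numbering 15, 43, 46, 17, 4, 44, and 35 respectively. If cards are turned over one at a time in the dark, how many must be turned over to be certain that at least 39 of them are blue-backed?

To avoid blue-backed cards as long as possible, exhaust the other 6 back colors first.
The worst case draws every non-blue-backed card first: 15 + 43 + 17 + 4 + 44 + 35 = 158.
The next 39 draws are then forced to be blue-backed, giving 158 + 39 = 197.

197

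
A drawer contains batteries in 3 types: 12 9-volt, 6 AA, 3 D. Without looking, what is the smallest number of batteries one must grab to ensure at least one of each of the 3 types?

19

The hardest type to obtain is D: we could draw every other battery first — 21 − 3 = 18 batteries — without a single D one.
The next draw must be D, so 18 + 1 = 19.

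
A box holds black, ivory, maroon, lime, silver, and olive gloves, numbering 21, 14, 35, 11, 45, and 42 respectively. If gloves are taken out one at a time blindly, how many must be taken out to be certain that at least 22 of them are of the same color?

Treat the 6 colors as pigeonholes.
In the worst case we take at most 21 of each color, but all 14 ivory and all 11 lime (fewer than 21), giving 21 + 14 + 21 + 11 + 21 + 21 = 109.
One more glove then forces some color to 22, so 109 + 1 = 110.

110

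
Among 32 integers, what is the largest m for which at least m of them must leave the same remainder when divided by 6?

6

The 32 integers fall into 6 residue classes modulo 6.
If each of the 6 residue classes modulo 6 held at most 5, the total would be at most 6 × 5 = 30 < 32, a contradiction.
So at least one holds ⌈32/6⌉ = 6.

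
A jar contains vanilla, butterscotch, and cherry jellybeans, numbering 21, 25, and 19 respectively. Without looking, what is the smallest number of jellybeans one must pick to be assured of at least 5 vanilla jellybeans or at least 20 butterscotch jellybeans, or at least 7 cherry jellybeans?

The worst case stops just short of every target: 4 vanilla, 19 butterscotch, 6 cherry — 4 + 19 + 6 = 29 jellybeans.
One more jellybean must push some flavor to its target, so 29 + 1 = 30.

30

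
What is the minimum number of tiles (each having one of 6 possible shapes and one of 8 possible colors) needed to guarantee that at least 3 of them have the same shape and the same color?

There are 6 × 8 = 48 (shape, color) combinations acting as pigeonholes.
With 48 × 2 = 96 tiles we could place exactly 2 in each, with no (shape, color) pair reaching 3.
One more forces some (shape, color) pair to hold 3, so 96 + 1 = 97.

97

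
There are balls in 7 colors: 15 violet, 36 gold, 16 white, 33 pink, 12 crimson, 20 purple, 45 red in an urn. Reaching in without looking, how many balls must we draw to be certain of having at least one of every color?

166

The hardest color to obtain is crimson: we could draw every other ball first — 177 − 12 = 165 balls — without a single crimson one.
The next draw must be crimson, so 165 + 1 = 166.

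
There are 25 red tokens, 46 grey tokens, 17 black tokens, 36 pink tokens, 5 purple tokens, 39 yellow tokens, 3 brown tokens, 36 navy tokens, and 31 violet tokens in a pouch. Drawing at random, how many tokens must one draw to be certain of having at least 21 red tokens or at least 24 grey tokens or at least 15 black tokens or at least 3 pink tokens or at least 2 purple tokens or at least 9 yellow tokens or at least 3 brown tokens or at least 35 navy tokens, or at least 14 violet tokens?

118

Each of the 9 colors has its own threshold; avoid all of them simultaneously.
The worst case stops just short of every target: 20 red, 23 grey, 14 black, 2 pink, 1 purple, 8 yellow, 2 brown, 34 navy, 13 violet — 20 + 23 + 14 + 2 + 1 + 8 + 2 + 34 + 13 = 117 tokens.
One more token must push some color to its target, so 117 + 1 = 118.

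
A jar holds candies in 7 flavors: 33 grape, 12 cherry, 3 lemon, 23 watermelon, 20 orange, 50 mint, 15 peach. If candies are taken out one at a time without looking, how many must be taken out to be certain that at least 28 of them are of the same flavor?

Treat the 7 flavors as pigeonholes.
In the worst case we take at most 27 of each flavor, but all 12 cherry, all 3 lemon, all 23 watermelon, all 20 orange, and all 15 peach (fewer than 27), giving 27 + 12 + 3 + 23 + 20 + 27 + 15 = 127.
One more candy then forces some flavor to 28, so 127 + 1 = 128.

128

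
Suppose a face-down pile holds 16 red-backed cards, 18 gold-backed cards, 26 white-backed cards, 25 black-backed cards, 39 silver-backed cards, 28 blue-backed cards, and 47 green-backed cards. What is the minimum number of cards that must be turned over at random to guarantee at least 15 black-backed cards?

189

The worst case draws every non-black-backed card first: 16 + 18 + 26 + 39 + 28 + 47 = 174.
The next 15 draws are then forced to be black-backed, giving 174 + 15 = 189.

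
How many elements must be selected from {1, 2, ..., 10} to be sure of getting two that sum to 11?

6

Partition {1, …, 10} into 5 pairs: {1,10}, {2,9}, …, {5,6}.
Choosing 5 integers — say the integers 1 through 5 — takes one from each pair and avoids the property.
Choosing 6 forces two into the same pair by pigeonhole, and those sum to 11. So 6.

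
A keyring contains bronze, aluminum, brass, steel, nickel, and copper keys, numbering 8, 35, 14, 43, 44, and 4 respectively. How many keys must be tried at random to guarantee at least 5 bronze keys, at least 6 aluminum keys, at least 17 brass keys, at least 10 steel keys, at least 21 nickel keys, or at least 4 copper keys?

Each of the 6 types has its own threshold; avoid all of them simultaneously.
The worst case stops just short of every target: 4 bronze, 5 aluminum, all 14 brass, 9 steel, 20 nickel, 3 copper — 4 + 5 + 14 + 9 + 20 + 3 = 55 keys.
One more key must push some type to its target, so 55 + 1 = 56.

56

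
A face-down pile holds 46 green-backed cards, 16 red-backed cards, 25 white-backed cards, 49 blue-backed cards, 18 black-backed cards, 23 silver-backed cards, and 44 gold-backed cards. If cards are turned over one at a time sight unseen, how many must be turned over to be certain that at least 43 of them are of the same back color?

209

In the worst case we take at most 42 of each back color, but all 16 red-backed, all 25 white-backed, all 18 black-backed, and all 23 silver-backed (fewer than 42), giving 42 + 16 + 25 + 42 + 18 + 23 + 42 = 208.
One more card then forces some back color to 43, so 208 + 1 = 209.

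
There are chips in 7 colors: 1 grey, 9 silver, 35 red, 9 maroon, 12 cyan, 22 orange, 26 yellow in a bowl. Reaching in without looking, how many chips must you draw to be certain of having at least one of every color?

114

The hardest color to obtain is grey: we could draw every other chip first — 114 − 1 = 113 chips — without a single grey one.
The next draw must be grey, so 113 + 1 = 114.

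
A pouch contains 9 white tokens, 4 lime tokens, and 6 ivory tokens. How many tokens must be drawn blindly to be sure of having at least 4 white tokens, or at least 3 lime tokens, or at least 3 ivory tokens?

8

Each of the 3 colors has its own threshold; avoid all of them simultaneously.
The worst case stops just short of every target: 3 white, 2 lime, 2 ivory — 3 + 2 + 2 = 7 tokens.
One more token must push some color to its target, so 7 + 1 = 8.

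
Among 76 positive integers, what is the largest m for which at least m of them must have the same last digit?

8

The 76 positive integers fall into 10 possible last digits.
If each of the 10 possible last digits held at most 7, the total would be at most 10 × 7 = 70 < 76, a contradiction.
So at least one holds ⌈76/10⌉ = 8.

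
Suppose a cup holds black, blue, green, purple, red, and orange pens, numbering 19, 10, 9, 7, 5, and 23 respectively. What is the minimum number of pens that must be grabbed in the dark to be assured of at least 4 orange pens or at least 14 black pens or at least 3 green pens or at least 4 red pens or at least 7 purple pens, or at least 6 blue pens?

The worst case stops just short of every target: 13 black, 5 blue, 2 green, 6 purple, 3 red, 3 orange — 13 + 5 + 2 + 6 + 3 + 3 = 32 pens.
One more pen must push some ink color to its target, so 32 + 1 = 33.

33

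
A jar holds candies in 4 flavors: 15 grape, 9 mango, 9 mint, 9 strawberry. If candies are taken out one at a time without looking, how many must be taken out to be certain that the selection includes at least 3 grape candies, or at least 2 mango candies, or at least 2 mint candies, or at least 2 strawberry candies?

6

The worst case stops just short of every target: 2 grape, 1 mango, 1 mint, 1 strawberry — 2 + 1 + 1 + 1 = 5 candies.
One more candy must push some flavor to its target, so 5 + 1 = 6.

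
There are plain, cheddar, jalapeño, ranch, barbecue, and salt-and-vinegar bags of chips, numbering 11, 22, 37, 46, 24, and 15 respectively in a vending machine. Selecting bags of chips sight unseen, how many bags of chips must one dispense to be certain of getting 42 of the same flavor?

151

In the worst case we take at most 41 of each flavor, but all 11 plain, all 22 cheddar, all 37 jalapeño, all 24 barbecue, and all 15 salt-and-vinegar (fewer than 41), giving 11 + 22 + 37 + 41 + 24 + 15 = 150.
One more bag of chips then forces some flavor to 42, so 150 + 1 = 151.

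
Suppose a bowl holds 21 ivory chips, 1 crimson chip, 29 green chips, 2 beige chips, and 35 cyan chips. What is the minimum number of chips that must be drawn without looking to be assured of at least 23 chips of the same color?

In the worst case we take at most 22 of each color, but all 21 ivory, all 1 crimson, and all 2 beige (fewer than 22), giving 21 + 1 + 22 + 2 + 22 = 68.
One more chip then forces some color to 23, so 68 + 1 = 69.

69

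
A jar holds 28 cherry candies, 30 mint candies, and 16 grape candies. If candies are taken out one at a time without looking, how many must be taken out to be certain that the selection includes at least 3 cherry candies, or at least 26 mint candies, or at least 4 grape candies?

31

Each of the 3 flavors has its own threshold; avoid all of them simultaneously.
The worst case stops just short of every target: 2 cherry, 25 mint, 3 grape — 2 + 25 + 3 = 30 candies.
One more candy must push some flavor to its target, so 30 + 1 = 31.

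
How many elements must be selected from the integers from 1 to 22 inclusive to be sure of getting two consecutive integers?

Partition {1, …, 22} into 11 pairs: {1,2}, {3,4}, …, {21,22}.
Choosing 11 integers — say the 11 even numbers 2, 4, …, 22 — takes one from each pair and avoids the property.
Choosing 12 forces two into the same pair by pigeonhole, and those are consecutive. So 12.

12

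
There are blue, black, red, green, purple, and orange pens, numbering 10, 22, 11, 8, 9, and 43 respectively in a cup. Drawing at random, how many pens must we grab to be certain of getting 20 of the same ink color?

In the worst case we take at most 19 of each ink color, but all 10 blue, all 11 red, all 8 green, and all 9 purple (fewer than 19), giving 10 + 19 + 11 + 8 + 9 + 19 = 76.
One more pen then forces some ink color to 20, so 76 + 1 = 77.

77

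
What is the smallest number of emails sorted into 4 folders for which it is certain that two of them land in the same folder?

There are 4 folders acting as pigeonholes.
With 4 emails we could place one in each, avoiding any repeat.
One more forces some class to hold 2, so 4 + 1 = 5.

5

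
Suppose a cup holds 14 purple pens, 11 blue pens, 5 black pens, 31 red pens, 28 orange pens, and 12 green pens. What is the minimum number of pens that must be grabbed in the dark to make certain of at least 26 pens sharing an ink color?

In the worst case we take at most 25 of each ink color, but all 14 purple, all 11 blue, all 5 black, and all 12 green (fewer than 25), giving 14 + 11 + 5 + 25 + 25 + 12 = 92.
One more pen then forces some ink color to 26, so 92 + 1 = 93.

93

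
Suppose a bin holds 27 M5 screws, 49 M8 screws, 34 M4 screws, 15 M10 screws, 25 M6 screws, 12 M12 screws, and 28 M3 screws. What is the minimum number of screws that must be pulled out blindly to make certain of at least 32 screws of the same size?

In the worst case we take at most 31 of each size, but all 27 M5, all 15 M10, all 25 M6, all 12 M12, and all 28 M3 (fewer than 31), giving 27 + 31 + 31 + 15 + 25 + 12 + 28 = 169.
One more screw then forces some size to 32, so 169 + 1 = 170.

170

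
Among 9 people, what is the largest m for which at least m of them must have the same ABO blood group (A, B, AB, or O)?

3

There are 4 ABO blood groups, which serve as the pigeonholes.
If each of the 4 ABO blood groups held at most 2, the total would be at most 4 × 2 = 8 < 9, a contradiction.
So at least one holds ⌈9/4⌉ = 3.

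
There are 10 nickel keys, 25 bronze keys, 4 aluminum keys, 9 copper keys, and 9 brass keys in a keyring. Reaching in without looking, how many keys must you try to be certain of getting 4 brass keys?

52

To avoid brass keys as long as possible, exhaust the other 4 types first.
The worst case draws every non-brass key first: 10 + 25 + 4 + 9 = 48.
The next 4 draws are then forced to be brass, giving 48 + 4 = 52.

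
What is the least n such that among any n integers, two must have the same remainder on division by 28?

Use the pigeonhole principle on residue classes: two integers differ by a multiple of 28 exactly when they share a remainder mod 28.
There are 28 residue classes mod 28, so 28 integers can all lie in distinct classes.
One more integer must repeat a residue, giving a difference divisible by 28. So n = 28 + 1 = 29.

29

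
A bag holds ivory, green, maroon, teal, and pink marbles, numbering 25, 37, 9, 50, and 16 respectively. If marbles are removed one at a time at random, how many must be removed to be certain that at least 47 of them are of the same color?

134

In the worst case we take at most 46 of each color, but all 25 ivory, all 37 green, all 9 maroon, and all 16 pink (fewer than 46), giving 25 + 37 + 9 + 46 + 16 = 133.
One more marble then forces some color to 47, so 133 + 1 = 134.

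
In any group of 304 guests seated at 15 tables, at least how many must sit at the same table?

21

The 304 guests fall into 15 tables.
If each of the 15 tables held at most 20, the total would be at most 15 × 20 = 300 < 304, a contradiction.
So at least one holds ⌈304/15⌉ = 21.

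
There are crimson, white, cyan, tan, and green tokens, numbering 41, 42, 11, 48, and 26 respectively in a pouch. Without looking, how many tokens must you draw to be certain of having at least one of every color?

The hardest color to obtain is cyan: we could draw every other token first — 168 − 11 = 157 tokens — without a single cyan one.
The next draw must be cyan, so 157 + 1 = 158.

158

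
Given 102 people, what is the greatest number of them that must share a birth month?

9

There are 12 months of the year, which serve as the pigeonholes.
If each of the 12 months of the year held at most 8, the total would be at most 12 × 8 = 96 < 102, a contradiction.
So at least one holds ⌈102/12⌉ = 9.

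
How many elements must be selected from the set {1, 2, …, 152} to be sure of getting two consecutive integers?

Partition {1, …, 152} into 76 pairs: {1,2}, {3,4}, …, {151,152}.
Choosing 76 integers — say the 76 even numbers 2, 4, …, 152 — takes one from each pair and avoids the property.
Choosing 77 forces two into the same pair by pigeonhole, and those are consecutive. So 77.

77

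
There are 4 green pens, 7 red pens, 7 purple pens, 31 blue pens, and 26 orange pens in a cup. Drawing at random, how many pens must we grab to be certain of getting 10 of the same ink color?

37

In the worst case we take at most 9 of each ink color, but all 4 green, all 7 red, and all 7 purple (fewer than 9), giving 4 + 7 + 7 + 9 + 9 = 36.
One more pen then forces some ink color to 10, so 36 + 1 = 37.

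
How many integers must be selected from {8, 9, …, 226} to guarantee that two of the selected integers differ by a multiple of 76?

Group the integers by remainder mod 76; there are 76 residue classes, each nonempty in this range.
Choosing one from each class (76 integers) avoids any shared remainder.
One more choice must repeat a class, so two differ by a multiple of 76. Hence 76 + 1 = 77.

77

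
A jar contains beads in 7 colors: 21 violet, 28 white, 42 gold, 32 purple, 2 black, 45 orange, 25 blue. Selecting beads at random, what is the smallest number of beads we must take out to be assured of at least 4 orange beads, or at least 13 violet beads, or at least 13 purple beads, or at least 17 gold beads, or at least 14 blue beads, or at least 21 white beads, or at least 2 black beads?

78

Each of the 7 colors has its own threshold; avoid all of them simultaneously.
The worst case stops just short of every target: 12 violet, 20 white, 16 gold, 12 purple, 1 black, 3 orange, 13 blue — 12 + 20 + 16 + 12 + 1 + 3 + 13 = 77 beads.
One more bead must push some color to its target, so 77 + 1 = 78.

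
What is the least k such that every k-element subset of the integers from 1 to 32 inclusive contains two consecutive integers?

17

Partition {1, …, 32} into 16 pairs: {1,2}, {3,4}, …, {31,32}.
Choosing 16 integers — say the 16 even numbers 2, 4, …, 32 — takes one from each pair and avoids the property.
Choosing 17 forces two into the same pair by pigeonhole, and those are consecutive. So 17.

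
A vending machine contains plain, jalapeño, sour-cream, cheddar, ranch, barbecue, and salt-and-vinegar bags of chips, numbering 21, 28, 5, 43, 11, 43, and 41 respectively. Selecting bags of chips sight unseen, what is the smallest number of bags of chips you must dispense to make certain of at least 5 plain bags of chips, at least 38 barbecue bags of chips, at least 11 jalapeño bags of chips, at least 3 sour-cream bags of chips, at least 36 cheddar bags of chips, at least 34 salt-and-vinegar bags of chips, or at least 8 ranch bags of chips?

129

The worst case stops just short of every target: 4 plain, 10 jalapeño, 2 sour-cream, 35 cheddar, 7 ranch, 37 barbecue, 33 salt-and-vinegar — 4 + 10 + 2 + 35 + 7 + 37 + 33 = 128 bags of chips.
One more bag of chips must push some flavor to its target, so 128 + 1 = 129.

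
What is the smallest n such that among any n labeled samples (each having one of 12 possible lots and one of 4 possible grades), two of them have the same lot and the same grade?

49

There are 12 × 4 = 48 (lot, grade) combinations acting as pigeonholes.
With 48 labeled samples we could place one in each, avoiding any repeat.
One more forces some (lot, grade) pair to hold 2, so 48 + 1 = 49.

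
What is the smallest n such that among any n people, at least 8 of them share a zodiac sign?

85

There are 12 zodiac signs acting as pigeonholes.
With 12 × 7 = 84 people we could place exactly 7 in each, with no class reaching 8.
One more forces some class to hold 8, so 84 + 1 = 85.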